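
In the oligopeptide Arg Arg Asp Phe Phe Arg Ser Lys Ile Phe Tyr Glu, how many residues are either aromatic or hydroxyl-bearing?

5

Aromatic: F, W, Y. Hydroxyl-bearing: S, T, Y.
Aromatic residues here: Phe4, Phe5, Phe10, Tyr11 (4).
Hydroxyl-bearing residues here: Ser7, Tyr11 (2).
Y is in both groups, so the 1 Y residue must not be double-counted.
Total = 4 + 2 − 1 = 5.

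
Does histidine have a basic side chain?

K, R, and H are the three residues with basic side chains (ε-amine, guanidinium, and imidazole respectively).
Histidine is in this group.

Yes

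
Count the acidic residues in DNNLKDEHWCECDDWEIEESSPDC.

10

Aspartate (D) and glutamate (E) have carboxylic-acid side chains and are the acidic amino acids.
Matching residues: D1, D6, E7, E11, D13, D14, E16, E18, E19, D23.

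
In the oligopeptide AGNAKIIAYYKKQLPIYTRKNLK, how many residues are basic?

6

K, R, and H are the three residues with basic side chains (ε-amine, guanidinium, and imidazole respectively).
Matching residues: K5, K11, K12, R19, K20, K23.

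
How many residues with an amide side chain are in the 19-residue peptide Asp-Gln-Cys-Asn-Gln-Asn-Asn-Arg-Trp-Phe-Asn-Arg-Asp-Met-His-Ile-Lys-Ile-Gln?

7

Asparagine (N) and glutamine (Q) have uncharged amide side chains.
Matching residues: Gln2, Asn4, Gln5, Asn6, Asn7, Asn11, Gln19.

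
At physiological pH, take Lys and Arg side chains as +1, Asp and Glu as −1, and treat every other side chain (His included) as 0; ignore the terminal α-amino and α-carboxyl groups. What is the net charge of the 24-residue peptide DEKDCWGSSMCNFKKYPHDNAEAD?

-3

Positive (K, R): K3, K14, K15 → +3.
Negative (D, E): D1, E2, D4, D19, E22, D24 → −6.
Net charge = (+3) + (−6) = −3.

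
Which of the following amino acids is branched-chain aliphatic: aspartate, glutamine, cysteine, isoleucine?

isoleucine

The BCAAs are Val, Leu, and Ile — aliphatic side chains with a branch point.
Of the listed options, only isoleucine belongs to this group.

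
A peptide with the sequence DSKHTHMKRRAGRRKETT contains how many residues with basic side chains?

Lysine (K), arginine (R), and histidine (H) have basic, nitrogen-containing side chains.
Matching residues: K3, H4, H6, K8, R9, R10, R13, R14, K15.

9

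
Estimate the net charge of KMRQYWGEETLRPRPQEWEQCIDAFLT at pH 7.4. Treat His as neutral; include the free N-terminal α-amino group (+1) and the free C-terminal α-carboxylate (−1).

-1

At pH ~7.4 the Lys and Arg side chains are protonated (+1), the Asp and Glu side chains are deprotonated (−1), and with His taken as neutral all other side chains carry no charge.
Positive (K, R): K1, R3, R12, R14 → +4.
Negative (D, E): E8, E9, E17, E19, D23 → −5.
The N-terminus (+1) and C-terminus (−1) cancel.
Net charge = (+4) + (−5) = −1.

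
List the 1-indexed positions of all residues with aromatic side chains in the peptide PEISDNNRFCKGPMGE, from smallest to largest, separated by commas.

9

Phenylalanine (F), tryptophan (W), and tyrosine (Y) have aromatic ring side chains.
Matching residues: F9.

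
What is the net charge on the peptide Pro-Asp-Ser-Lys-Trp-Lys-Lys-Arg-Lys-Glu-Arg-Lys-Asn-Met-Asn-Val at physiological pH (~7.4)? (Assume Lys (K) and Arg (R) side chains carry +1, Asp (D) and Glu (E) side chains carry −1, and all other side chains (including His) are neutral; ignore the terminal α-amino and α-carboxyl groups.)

+5

Positive (K, R): Lys4, Lys6, Lys7, Arg8, Lys9, Arg11, Lys12 → +7.
Negative (D, E): Asp2, Glu10 → −2.
Net charge = (+7) + (−2) = +5.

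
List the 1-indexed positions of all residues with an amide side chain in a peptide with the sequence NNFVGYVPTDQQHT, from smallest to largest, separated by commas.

1, 2, 11, 12

Only N (asparagine) and Q (glutamine) carry a side-chain carboxamide.
Matching residues: N1, N2, Q11, Q12.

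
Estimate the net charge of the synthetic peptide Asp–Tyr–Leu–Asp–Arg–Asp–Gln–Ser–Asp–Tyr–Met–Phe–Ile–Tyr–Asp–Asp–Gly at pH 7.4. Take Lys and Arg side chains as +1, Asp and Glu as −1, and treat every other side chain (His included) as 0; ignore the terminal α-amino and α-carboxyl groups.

-5

Positive (K, R): Arg5 → +1.
Negative (D, E): Asp1, Asp4, Asp6, Asp9, Asp15, Asp16 → −6.
Net charge = (+1) + (−6) = −5.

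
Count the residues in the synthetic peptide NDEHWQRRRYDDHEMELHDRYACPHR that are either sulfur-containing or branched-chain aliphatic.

Sulfur-containing: C, M. Branched-chain aliphatic: I, L, V.
Sulfur-containing residues here: M15, C23 (2).
Branched-chain aliphatic residues here: L17 (1).
The two groups share no amino acid, so total = 2 + 1 = 3.

3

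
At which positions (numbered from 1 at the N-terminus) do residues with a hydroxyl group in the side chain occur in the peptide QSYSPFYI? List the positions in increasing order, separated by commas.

2, 3, 4, 7

Serine (S), threonine (T), and tyrosine (Y) each carry a hydroxyl group on the side chain.
Matching residues: S2, Y3, S4, Y7.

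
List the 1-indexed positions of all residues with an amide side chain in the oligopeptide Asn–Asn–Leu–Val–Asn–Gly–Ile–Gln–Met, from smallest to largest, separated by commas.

Asparagine (N) and glutamine (Q) have uncharged amide side chains.
Matching residues: Asn1, Asn2, Asn5, Gln8.

1, 2, 5, 8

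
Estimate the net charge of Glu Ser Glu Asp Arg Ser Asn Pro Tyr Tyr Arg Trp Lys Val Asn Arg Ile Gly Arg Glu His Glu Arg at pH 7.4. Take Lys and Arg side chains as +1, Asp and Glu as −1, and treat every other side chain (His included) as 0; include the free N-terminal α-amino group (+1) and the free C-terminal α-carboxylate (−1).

+1

Positive (K, R): Arg5, Arg11, Lys13, Arg16, Arg19, Arg23 → +6.
Negative (D, E): Glu1, Glu3, Asp4, Glu20, Glu22 → −5.
The N-terminus (+1) and C-terminus (−1) cancel.
Net charge = (+6) + (−5) = +1.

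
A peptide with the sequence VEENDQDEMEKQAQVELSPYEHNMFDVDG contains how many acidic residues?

10

Aspartate (D) and glutamate (E) have carboxylic-acid side chains and are the acidic amino acids.
Matching residues: E2, E3, D5, D7, E8, E10, E16, E21, D26, D28.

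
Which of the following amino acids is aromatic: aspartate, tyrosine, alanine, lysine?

tyrosine

F, W, and Y each carry an aromatic ring on the side chain.
Of the listed options, only tyrosine belongs to this group.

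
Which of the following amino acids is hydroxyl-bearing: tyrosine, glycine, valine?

The –OH-bearing residues are Ser, Thr (aliphatic alcohols), and Tyr (phenol).
Of the listed options, only tyrosine belongs to this group.

tyrosine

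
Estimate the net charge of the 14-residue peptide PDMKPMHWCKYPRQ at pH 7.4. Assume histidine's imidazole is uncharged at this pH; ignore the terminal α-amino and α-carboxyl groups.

Near pH 7.4, K and R contribute +1 each, D and E contribute −1 each, and every other side chain (His included, as stated) is uncharged.
Positive (K, R): K4, K10, R13 → +3.
Negative (D, E): D2 → −1.
Net charge = (+3) + (−1) = +2.

+2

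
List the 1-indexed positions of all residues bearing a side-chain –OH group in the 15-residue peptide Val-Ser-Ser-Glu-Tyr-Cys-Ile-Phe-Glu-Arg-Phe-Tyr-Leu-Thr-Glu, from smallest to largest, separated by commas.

The –OH-bearing residues are Ser, Thr (aliphatic alcohols), and Tyr (phenol).
Matching residues: Ser2, Ser3, Tyr5, Tyr12, Thr14.

2, 3, 5, 12, 14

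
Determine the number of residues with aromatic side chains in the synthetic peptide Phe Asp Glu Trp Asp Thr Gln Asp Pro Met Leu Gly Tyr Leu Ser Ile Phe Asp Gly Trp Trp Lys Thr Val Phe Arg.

The aromatic amino acids are Phe (F, benzyl), Trp (W, indole), and Tyr (Y, phenol).
Matching residues: Phe1, Trp4, Tyr13, Phe17, Trp20, Trp21, Phe25.

7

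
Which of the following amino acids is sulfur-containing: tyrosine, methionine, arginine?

The sulfur-bearing residues are cysteine (–SH) and methionine (–S–CH₃).
Of the listed options, only methionine belongs to this group.

methionine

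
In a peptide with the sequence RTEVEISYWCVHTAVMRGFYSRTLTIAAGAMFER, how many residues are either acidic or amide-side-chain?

3

Acidic: D, E. Amide-side-chain: N, Q.
Acidic residues here: E3, E5, E33 (3).
Amide-side-chain residues here: none (0).
The two groups share no amino acid, so total = 3 + 0 = 3.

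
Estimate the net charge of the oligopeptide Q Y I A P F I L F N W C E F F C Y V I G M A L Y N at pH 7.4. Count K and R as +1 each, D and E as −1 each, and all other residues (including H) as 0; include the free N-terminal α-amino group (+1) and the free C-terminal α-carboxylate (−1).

Positive (K, R): none → +0.
Negative (D, E): E13 → −1.
The N-terminus (+1) and C-terminus (−1) cancel.
Net charge = (+0) + (−1) = −1.

-1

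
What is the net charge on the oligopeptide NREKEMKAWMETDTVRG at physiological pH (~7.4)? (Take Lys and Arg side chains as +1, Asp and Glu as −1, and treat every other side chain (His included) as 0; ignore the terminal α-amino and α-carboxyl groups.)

0

Positive (K, R): R2, K4, K7, R16 → +4.
Negative (D, E): E3, E5, E11, D13 → −4.
Net charge = (+4) + (−4) = 0.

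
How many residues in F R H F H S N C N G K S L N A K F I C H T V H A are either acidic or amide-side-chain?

Acidic: D, E. Amide-side-chain: N, Q.
Acidic residues here: none (0).
Amide-side-chain residues here: N7, N9, N14 (3).
The two groups share no amino acid, so total = 0 + 3 = 3.

3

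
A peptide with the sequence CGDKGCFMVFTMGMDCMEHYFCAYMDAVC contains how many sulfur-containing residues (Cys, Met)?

10

Matching residues: C1, C6, M8, M12, M14, C16, M17, C22, M25, C29.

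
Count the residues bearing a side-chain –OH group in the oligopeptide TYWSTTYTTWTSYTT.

13

The –OH-bearing residues are Ser, Thr (aliphatic alcohols), and Tyr (phenol).
Matching residues: T1, Y2, S4, T5, T6, Y7, T8, T9, T11, S12, Y13, T14, T15.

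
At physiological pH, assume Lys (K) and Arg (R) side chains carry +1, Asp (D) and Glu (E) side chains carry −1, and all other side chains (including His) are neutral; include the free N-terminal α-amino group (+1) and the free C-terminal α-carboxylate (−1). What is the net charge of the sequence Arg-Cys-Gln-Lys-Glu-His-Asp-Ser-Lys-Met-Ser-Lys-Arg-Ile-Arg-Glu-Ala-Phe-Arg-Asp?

Positive (K, R): Arg1, Lys4, Lys9, Lys12, Arg13, Arg15, Arg19 → +7.
Negative (D, E): Glu5, Asp7, Glu16, Asp20 → −4.
The N-terminus (+1) and C-terminus (−1) cancel.
Net charge = (+7) + (−4) = +3.

+3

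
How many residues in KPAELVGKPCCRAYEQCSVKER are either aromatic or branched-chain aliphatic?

Aromatic: F, W, Y. Branched-chain aliphatic: I, L, V.
Aromatic residues here: Y14 (1).
Branched-chain aliphatic residues here: L5, V6, V19 (3).
The two groups share no amino acid, so total = 1 + 3 = 4.

4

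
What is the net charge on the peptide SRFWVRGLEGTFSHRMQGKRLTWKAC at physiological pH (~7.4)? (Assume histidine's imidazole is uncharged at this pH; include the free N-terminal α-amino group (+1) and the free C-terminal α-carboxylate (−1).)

+5

The side chains ionized at physiological pH are Lys/Arg (+1) and Asp/Glu (−1); with His treated as neutral, nothing else contributes.
Positive (K, R): R2, R6, R15, K19, R20, K24 → +6.
Negative (D, E): E9 → −1.
The N-terminus (+1) and C-terminus (−1) cancel.
Net charge = (+6) + (−1) = +5.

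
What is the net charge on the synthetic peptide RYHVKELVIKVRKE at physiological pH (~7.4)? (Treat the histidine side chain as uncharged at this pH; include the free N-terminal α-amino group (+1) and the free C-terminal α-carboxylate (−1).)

+3

Near pH 7.4, K and R contribute +1 each, D and E contribute −1 each, and every other side chain (His included, as stated) is uncharged.
Positive (K, R): R1, K5, K10, R12, K13 → +5.
Negative (D, E): E6, E14 → −2.
The N-terminus (+1) and C-terminus (−1) cancel.
Net charge = (+5) + (−2) = +3.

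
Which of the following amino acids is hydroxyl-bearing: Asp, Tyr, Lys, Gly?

Tyr

S, T, and Y are the three residues with a side-chain hydroxyl.
Of the listed options, only Tyr belongs to this group.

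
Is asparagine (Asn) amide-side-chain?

Yes

Only N (asparagine) and Q (glutamine) carry a side-chain carboxamide.
Asparagine is in this group.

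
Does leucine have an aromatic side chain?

Phenylalanine (F), tryptophan (W), and tyrosine (Y) have aromatic ring side chains.
Leucine is not in this group.

No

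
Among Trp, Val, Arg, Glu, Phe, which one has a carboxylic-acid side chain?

Aspartate (D) and glutamate (E) have carboxylic-acid side chains and are the acidic amino acids.
Of the listed options, only Glu belongs to this group.

Glu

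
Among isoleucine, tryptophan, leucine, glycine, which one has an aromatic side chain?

The aromatic amino acids are Phe (F, benzyl), Trp (W, indole), and Tyr (Y, phenol).
Of the listed options, only tryptophan belongs to this group.

tryptophan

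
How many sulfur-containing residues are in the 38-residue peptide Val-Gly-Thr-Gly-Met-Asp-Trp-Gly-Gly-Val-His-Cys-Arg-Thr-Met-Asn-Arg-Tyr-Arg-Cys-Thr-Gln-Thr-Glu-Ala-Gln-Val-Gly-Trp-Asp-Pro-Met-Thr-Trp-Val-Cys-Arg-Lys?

Only Cys (C) and Met (M) have a sulfur atom in the side chain.
Matching residues: Met5, Cys12, Met15, Cys20, Met32, Cys36.

6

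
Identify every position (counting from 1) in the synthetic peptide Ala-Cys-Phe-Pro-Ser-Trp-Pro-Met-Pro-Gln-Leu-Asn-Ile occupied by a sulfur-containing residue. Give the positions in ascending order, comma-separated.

Matching residues: Cys2, Met8.

2, 8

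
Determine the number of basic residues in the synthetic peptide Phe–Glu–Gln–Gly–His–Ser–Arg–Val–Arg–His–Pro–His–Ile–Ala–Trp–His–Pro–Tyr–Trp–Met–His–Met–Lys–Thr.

8

The basic amino acids are Lys (K), Arg (R), and His (H).
Matching residues: His5, Arg7, Arg9, His10, His12, His16, His21, Lys23.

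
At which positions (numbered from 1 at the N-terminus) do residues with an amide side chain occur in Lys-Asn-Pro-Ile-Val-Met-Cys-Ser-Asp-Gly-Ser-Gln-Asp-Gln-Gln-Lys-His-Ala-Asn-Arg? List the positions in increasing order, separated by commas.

The amide-side-chain residues are Asn (N) and Gln (Q).
Matching residues: Asn2, Gln12, Gln14, Gln15, Asn19.

2, 12, 14, 15, 19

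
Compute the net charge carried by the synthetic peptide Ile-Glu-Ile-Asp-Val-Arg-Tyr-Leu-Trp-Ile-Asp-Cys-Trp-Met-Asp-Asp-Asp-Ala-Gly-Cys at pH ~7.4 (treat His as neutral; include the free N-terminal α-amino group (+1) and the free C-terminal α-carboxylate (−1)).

-5

At pH ~7.4 the Lys and Arg side chains are protonated (+1), the Asp and Glu side chains are deprotonated (−1), and with His taken as neutral all other side chains carry no charge.
Positive (K, R): Arg6 → +1.
Negative (D, E): Glu2, Asp4, Asp11, Asp15, Asp16, Asp17 → −6.
The N-terminus (+1) and C-terminus (−1) cancel.
Net charge = (+1) + (−6) = −5.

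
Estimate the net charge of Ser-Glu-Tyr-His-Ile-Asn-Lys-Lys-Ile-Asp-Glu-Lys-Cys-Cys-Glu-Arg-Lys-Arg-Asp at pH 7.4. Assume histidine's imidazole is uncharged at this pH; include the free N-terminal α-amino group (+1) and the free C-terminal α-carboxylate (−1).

+1

Near pH 7.4, K and R contribute +1 each, D and E contribute −1 each, and every other side chain (His included, as stated) is uncharged.
Positive (K, R): Lys7, Lys8, Lys12, Arg16, Lys17, Arg18 → +6.
Negative (D, E): Glu2, Asp10, Glu11, Glu15, Asp19 → −5.
The N-terminus (+1) and C-terminus (−1) cancel.
Net charge = (+6) + (−5) = +1.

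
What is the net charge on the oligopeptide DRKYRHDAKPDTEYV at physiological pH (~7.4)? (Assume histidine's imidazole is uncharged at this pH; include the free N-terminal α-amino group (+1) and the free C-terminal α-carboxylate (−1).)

0

At pH ~7.4 the Lys and Arg side chains are protonated (+1), the Asp and Glu side chains are deprotonated (−1), and with His taken as neutral all other side chains carry no charge.
Positive (K, R): R2, K3, R5, K9 → +4.
Negative (D, E): D1, D7, D11, E13 → −4.
The N-terminus (+1) and C-terminus (−1) cancel.
Net charge = (+4) + (−4) = 0.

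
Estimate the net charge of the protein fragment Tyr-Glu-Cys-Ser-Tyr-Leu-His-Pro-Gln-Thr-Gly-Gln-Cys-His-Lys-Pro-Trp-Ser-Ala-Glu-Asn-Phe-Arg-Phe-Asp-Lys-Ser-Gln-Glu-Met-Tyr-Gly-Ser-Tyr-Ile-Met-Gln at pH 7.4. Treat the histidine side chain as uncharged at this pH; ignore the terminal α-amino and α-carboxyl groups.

-1

Near pH 7.4, K and R contribute +1 each, D and E contribute −1 each, and every other side chain (His included, as stated) is uncharged.
Positive (K, R): Lys15, Arg23, Lys26 → +3.
Negative (D, E): Glu2, Glu20, Asp25, Glu29 → −4.
Net charge = (+3) + (−4) = −1.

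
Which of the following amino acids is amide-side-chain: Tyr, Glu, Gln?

Gln

The amide-side-chain residues are Asn (N) and Gln (Q).
Of the listed options, only Gln belongs to this group.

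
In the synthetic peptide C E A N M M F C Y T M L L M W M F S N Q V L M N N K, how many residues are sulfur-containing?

8

The sulfur-bearing residues are cysteine (–SH) and methionine (–S–CH₃).
Matching residues: C1, M5, M6, C8, M11, M14, M16, M23.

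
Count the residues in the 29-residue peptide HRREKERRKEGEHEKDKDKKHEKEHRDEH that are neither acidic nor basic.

Acidic: D, E. Basic: K, R, H. All other residues are neither.
Matching residues: G11.

1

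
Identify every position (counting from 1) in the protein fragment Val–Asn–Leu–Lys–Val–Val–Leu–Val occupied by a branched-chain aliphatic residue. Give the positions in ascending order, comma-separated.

Valine (V), leucine (L), and isoleucine (I) are the branched-chain amino acids.
Matching residues: Val1, Leu3, Val5, Val6, Leu7, Val8.

1, 3, 5, 6, 7, 8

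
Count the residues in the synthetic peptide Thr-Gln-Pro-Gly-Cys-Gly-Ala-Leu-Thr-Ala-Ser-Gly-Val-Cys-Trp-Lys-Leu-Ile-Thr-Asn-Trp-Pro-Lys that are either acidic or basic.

2

Acidic: D, E. Basic: H, K, R.
Acidic residues here: none (0).
Basic residues here: Lys16, Lys23 (2).
The two groups share no amino acid, so total = 0 + 2 = 2.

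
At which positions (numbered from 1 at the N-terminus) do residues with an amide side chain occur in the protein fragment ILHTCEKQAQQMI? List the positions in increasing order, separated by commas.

8, 10, 11

The amide-side-chain residues are Asn (N) and Gln (Q).
Matching residues: Q8, Q10, Q11.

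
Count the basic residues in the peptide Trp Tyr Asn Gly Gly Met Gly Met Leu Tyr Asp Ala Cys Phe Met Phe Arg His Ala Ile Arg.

K, R, and H are the three residues with basic side chains (ε-amine, guanidinium, and imidazole respectively).
Matching residues: Arg17, His18, Arg21.

3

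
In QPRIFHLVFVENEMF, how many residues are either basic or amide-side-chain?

4

Basic: H, K, R. Amide-side-chain: N, Q.
Basic residues here: R3, H6 (2).
Amide-side-chain residues here: Q1, N12 (2).
The two groups share no amino acid, so total = 2 + 2 = 4.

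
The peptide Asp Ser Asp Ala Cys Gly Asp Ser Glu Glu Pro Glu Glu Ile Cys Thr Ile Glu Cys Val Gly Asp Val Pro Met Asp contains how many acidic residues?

10

Only D (aspartate) and E (glutamate) carry a side-chain carboxylic acid.
Matching residues: Asp1, Asp3, Asp7, Glu9, Glu10, Glu12, Glu13, Glu18, Asp22, Asp26.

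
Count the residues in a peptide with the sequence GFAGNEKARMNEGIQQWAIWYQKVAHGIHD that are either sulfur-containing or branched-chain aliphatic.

Sulfur-containing: C, M. Branched-chain aliphatic: I, L, V.
Sulfur-containing residues here: M10 (1).
Branched-chain aliphatic residues here: I14, I19, V24, I28 (4).
The two groups share no amino acid, so total = 1 + 4 = 5.

5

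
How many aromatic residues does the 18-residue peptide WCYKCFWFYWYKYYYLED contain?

11

The aromatic amino acids are Phe (F, benzyl), Trp (W, indole), and Tyr (Y, phenol).
Matching residues: W1, Y3, F6, W7, F8, Y9, W10, Y11, Y13, Y14, Y15.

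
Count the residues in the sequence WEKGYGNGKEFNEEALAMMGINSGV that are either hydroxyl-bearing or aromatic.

4

Hydroxyl-bearing: S, T, Y. Aromatic: F, W, Y.
Hydroxyl-bearing residues here: Y5, S23 (2).
Aromatic residues here: W1, Y5, F11 (3).
Y is in both groups, so the 1 Y residue must not be double-counted.
Total = 2 + 3 − 1 = 4.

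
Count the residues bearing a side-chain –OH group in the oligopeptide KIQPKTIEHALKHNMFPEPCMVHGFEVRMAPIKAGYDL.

2

S, T, and Y are the three residues with a side-chain hydroxyl.
Matching residues: T6, Y36.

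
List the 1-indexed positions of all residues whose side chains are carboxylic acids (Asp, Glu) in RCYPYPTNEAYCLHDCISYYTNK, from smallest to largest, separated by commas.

9, 15

Matching residues: E9, D15.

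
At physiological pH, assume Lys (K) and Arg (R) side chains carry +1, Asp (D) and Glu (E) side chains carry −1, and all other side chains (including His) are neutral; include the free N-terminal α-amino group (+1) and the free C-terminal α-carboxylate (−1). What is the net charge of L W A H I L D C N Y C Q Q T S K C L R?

Positive (K, R): K16, R19 → +2.
Negative (D, E): D7 → −1.
The N-terminus (+1) and C-terminus (−1) cancel.
Net charge = (+2) + (−1) = +1.

+1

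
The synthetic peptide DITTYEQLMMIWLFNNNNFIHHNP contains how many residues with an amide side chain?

6

Asparagine (N) and glutamine (Q) have uncharged amide side chains.
Matching residues: Q7, N15, N16, N17, N18, N23.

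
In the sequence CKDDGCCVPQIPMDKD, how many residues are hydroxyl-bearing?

0

S, T, and Y are the three residues with a side-chain hydroxyl.
None of the 16 residues belong to this group.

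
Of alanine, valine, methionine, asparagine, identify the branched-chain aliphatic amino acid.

Valine (V), leucine (L), and isoleucine (I) are the branched-chain amino acids.
Of the listed options, only valine belongs to this group.

valine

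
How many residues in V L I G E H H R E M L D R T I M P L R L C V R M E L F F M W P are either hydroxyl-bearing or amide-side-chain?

Hydroxyl-bearing: S, T, Y. Amide-side-chain: N, Q.
Hydroxyl-bearing residues here: T14 (1).
Amide-side-chain residues here: none (0).
The two groups share no amino acid, so total = 1 + 0 = 1.

1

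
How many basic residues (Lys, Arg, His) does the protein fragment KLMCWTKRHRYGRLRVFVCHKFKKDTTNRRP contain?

Matching residues: K1, K7, R8, H9, R10, R13, R15, H20, K21, K23, K24, R29, R30.

13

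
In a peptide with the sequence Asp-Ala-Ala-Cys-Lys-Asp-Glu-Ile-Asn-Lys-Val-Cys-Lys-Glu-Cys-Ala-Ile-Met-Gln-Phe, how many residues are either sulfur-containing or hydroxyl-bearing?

Sulfur-containing: C, M. Hydroxyl-bearing: S, T, Y.
Sulfur-containing residues here: Cys4, Cys12, Cys15, Met18 (4).
Hydroxyl-bearing residues here: none (0).
The two groups share no amino acid, so total = 4 + 0 = 4.

4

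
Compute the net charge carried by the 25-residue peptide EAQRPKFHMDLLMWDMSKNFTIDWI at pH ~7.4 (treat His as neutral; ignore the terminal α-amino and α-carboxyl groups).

-1

At pH ~7.4 the Lys and Arg side chains are protonated (+1), the Asp and Glu side chains are deprotonated (−1), and with His taken as neutral all other side chains carry no charge.
Positive (K, R): R4, K6, K18 → +3.
Negative (D, E): E1, D10, D15, D23 → −4.
Net charge = (+3) + (−4) = −1.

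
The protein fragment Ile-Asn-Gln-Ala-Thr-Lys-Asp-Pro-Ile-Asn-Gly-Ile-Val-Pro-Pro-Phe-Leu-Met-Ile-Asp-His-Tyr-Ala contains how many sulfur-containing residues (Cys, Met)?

Matching residues: Met18.

1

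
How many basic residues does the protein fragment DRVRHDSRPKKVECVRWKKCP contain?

9

The basic amino acids are Lys (K), Arg (R), and His (H).
Matching residues: R2, R4, H5, R8, K10, K11, R16, K18, K19.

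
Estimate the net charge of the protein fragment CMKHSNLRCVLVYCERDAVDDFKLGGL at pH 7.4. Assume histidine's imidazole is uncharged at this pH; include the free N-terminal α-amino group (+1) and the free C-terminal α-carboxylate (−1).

0

At pH ~7.4 the Lys and Arg side chains are protonated (+1), the Asp and Glu side chains are deprotonated (−1), and with His taken as neutral all other side chains carry no charge.
Positive (K, R): K3, R8, R16, K23 → +4.
Negative (D, E): E15, D17, D20, D21 → −4.
The N-terminus (+1) and C-terminus (−1) cancel.
Net charge = (+4) + (−4) = 0.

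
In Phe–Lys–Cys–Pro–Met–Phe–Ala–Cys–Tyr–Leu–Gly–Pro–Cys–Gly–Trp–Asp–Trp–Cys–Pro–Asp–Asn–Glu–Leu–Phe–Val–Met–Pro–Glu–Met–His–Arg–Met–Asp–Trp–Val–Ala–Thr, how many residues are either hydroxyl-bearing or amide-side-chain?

3

Hydroxyl-bearing: S, T, Y. Amide-side-chain: N, Q.
Hydroxyl-bearing residues here: Tyr9, Thr37 (2).
Amide-side-chain residues here: Asn21 (1).
The two groups share no amino acid, so total = 2 + 1 = 3.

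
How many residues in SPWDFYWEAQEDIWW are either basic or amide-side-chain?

1

Basic: H, K, R. Amide-side-chain: N, Q.
Basic residues here: none (0).
Amide-side-chain residues here: Q10 (1).
The two groups share no amino acid, so total = 0 + 1 = 1.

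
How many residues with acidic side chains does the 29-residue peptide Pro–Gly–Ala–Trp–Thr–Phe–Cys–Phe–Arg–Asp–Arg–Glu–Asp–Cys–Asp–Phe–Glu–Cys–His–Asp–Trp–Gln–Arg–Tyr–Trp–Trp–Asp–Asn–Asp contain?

The acidic residues are Asp (D) and Glu (E), whose side chains end in a carboxylate group.
Matching residues: Asp10, Glu12, Asp13, Asp15, Glu17, Asp20, Asp27, Asp29.

8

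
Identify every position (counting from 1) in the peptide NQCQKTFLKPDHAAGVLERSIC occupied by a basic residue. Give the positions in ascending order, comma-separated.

Lysine (K), arginine (R), and histidine (H) have basic, nitrogen-containing side chains.
Matching residues: K5, K9, H12, R19.

5, 9, 12, 19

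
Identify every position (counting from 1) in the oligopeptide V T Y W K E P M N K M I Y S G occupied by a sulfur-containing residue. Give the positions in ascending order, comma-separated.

Only Cys (C) and Met (M) have a sulfur atom in the side chain.
Matching residues: M8, M11.

8, 11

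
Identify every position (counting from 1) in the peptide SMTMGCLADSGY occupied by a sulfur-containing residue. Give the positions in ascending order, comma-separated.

2, 4, 6

The sulfur-bearing residues are cysteine (–SH) and methionine (–S–CH₃).
Matching residues: M2, M4, C6.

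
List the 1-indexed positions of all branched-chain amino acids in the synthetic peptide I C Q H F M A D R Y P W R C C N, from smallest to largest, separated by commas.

1

Valine (V), leucine (L), and isoleucine (I) are the branched-chain amino acids.
Matching residues: I1.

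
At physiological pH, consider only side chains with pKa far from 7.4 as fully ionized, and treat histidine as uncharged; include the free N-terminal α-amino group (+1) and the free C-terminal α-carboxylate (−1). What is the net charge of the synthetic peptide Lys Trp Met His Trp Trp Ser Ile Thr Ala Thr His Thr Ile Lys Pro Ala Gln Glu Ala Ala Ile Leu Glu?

Near pH 7.4, K and R contribute +1 each, D and E contribute −1 each, and every other side chain (His included, as stated) is uncharged.
Positive (K, R): Lys1, Lys15 → +2.
Negative (D, E): Glu19, Glu24 → −2.
The N-terminus (+1) and C-terminus (−1) cancel.
Net charge = (+2) + (−2) = 0.

0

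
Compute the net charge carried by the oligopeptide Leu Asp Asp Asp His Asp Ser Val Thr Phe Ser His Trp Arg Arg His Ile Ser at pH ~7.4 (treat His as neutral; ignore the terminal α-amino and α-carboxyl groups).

-2

At pH ~7.4 the Lys and Arg side chains are protonated (+1), the Asp and Glu side chains are deprotonated (−1), and with His taken as neutral all other side chains carry no charge.
Positive (K, R): Arg14, Arg15 → +2.
Negative (D, E): Asp2, Asp3, Asp4, Asp6 → −4.
Net charge = (+2) + (−4) = −2.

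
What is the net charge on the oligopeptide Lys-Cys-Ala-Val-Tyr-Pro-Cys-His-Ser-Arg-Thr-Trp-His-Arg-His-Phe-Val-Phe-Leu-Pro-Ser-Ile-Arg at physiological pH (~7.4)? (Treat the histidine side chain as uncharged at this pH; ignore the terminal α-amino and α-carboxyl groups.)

+4

At pH ~7.4 the Lys and Arg side chains are protonated (+1), the Asp and Glu side chains are deprotonated (−1), and with His taken as neutral all other side chains carry no charge.
Positive (K, R): Lys1, Arg10, Arg14, Arg23 → +4.
Negative (D, E): none → −0.
Net charge = (+4) + (−0) = +4.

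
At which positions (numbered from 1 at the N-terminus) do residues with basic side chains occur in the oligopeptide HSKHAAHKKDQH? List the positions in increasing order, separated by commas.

1, 3, 4, 7, 8, 9, 12

K, R, and H are the three residues with basic side chains (ε-amine, guanidinium, and imidazole respectively).
Matching residues: H1, K3, H4, H7, K8, K9, H12.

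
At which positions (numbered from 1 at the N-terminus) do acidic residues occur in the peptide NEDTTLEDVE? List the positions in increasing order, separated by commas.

The acidic residues are Asp (D) and Glu (E), whose side chains end in a carboxylate group.
Matching residues: E2, D3, E7, D8, E10.

2, 3, 7, 8, 10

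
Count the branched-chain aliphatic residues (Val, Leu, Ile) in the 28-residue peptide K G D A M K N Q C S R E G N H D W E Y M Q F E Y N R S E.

None of the 28 residues belong to this group.

0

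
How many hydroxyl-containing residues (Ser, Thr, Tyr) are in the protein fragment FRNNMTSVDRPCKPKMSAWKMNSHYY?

Matching residues: T6, S7, S17, S23, Y25, Y26.

6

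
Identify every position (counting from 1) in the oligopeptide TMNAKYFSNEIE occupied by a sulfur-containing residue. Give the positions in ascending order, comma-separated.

The sulfur-bearing residues are cysteine (–SH) and methionine (–S–CH₃).
Matching residues: M2.

2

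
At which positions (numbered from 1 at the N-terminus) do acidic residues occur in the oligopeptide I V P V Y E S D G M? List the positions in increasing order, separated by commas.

Only D (aspartate) and E (glutamate) carry a side-chain carboxylic acid.
Matching residues: E6, D8.

6, 8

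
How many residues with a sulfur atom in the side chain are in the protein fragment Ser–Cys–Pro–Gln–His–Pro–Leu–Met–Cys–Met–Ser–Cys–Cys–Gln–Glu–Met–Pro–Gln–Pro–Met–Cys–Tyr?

9

The sulfur-bearing residues are cysteine (–SH) and methionine (–S–CH₃).
Matching residues: Cys2, Met8, Cys9, Met10, Cys12, Cys13, Met16, Met20, Cys21.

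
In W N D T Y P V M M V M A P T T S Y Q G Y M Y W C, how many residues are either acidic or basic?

1

Acidic: D, E. Basic: H, K, R.
Acidic residues here: D3 (1).
Basic residues here: none (0).
The two groups share no amino acid, so total = 1 + 0 = 1.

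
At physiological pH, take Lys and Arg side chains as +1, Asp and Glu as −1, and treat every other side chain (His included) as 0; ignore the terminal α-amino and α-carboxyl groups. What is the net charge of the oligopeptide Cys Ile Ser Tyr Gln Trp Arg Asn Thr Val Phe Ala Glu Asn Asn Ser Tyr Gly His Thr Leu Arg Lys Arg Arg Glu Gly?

+3

Positive (K, R): Arg7, Arg22, Lys23, Arg24, Arg25 → +5.
Negative (D, E): Glu13, Glu26 → −2.
Net charge = (+5) + (−2) = +3.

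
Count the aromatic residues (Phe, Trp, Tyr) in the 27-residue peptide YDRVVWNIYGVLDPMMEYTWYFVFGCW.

Matching residues: Y1, W6, Y9, Y18, W20, Y21, F22, F24, W27.

9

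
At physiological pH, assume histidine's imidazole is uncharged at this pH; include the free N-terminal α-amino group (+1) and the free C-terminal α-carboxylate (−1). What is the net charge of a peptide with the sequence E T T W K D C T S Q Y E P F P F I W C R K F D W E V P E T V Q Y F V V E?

-4

At pH ~7.4 the Lys and Arg side chains are protonated (+1), the Asp and Glu side chains are deprotonated (−1), and with His taken as neutral all other side chains carry no charge.
Positive (K, R): K5, R20, K21 → +3.
Negative (D, E): E1, D6, E12, D23, E25, E28, E36 → −7.
The N-terminus (+1) and C-terminus (−1) cancel.
Net charge = (+3) + (−7) = −4.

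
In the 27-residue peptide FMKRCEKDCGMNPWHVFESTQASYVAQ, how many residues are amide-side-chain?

3

The amide-side-chain residues are Asn (N) and Gln (Q).
Matching residues: N12, Q21, Q27.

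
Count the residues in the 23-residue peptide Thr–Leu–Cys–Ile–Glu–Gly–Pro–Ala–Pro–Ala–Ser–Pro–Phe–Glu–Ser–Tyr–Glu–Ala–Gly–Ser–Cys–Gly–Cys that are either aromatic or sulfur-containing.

Aromatic: F, W, Y. Sulfur-containing: C, M.
Aromatic residues here: Phe13, Tyr16 (2).
Sulfur-containing residues here: Cys3, Cys21, Cys23 (3).
The two groups share no amino acid, so total = 2 + 3 = 5.

5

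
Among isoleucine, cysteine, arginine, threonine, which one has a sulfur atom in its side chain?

cysteine

Only Cys (C) and Met (M) have a sulfur atom in the side chain.
Of the listed options, only cysteine belongs to this group.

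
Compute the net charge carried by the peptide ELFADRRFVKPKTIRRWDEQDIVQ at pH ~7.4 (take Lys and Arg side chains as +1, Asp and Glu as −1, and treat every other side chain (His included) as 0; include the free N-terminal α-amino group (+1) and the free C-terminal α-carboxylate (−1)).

Positive (K, R): R6, R7, K10, K12, R15, R16 → +6.
Negative (D, E): E1, D5, D18, E19, D21 → −5.
The N-terminus (+1) and C-terminus (−1) cancel.
Net charge = (+6) + (−5) = +1.

+1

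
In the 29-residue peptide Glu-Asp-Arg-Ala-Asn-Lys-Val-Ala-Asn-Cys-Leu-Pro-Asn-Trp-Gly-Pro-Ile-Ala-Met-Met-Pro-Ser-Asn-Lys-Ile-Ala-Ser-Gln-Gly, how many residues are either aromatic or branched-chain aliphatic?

Aromatic: F, W, Y. Branched-chain aliphatic: I, L, V.
Aromatic residues here: Trp14 (1).
Branched-chain aliphatic residues here: Val7, Leu11, Ile17, Ile25 (4).
The two groups share no amino acid, so total = 1 + 4 = 5.

5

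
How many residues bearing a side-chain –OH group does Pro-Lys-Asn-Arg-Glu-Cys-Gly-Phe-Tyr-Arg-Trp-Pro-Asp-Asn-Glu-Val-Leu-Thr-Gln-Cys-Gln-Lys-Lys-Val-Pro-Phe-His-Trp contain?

The –OH-bearing residues are Ser, Thr (aliphatic alcohols), and Tyr (phenol).
Matching residues: Tyr9, Thr18.

2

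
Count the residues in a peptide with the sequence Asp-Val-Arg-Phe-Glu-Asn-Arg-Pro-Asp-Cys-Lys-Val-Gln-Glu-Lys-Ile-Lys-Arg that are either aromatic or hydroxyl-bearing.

1

Aromatic: F, W, Y. Hydroxyl-bearing: S, T, Y.
Aromatic residues here: Phe4 (1).
Hydroxyl-bearing residues here: none (0).
(Y belongs to both groups, but none appear in this sequence.) Total = 1 + 0 = 1.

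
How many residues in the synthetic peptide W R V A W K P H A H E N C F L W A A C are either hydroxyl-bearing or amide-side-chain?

Hydroxyl-bearing: S, T, Y. Amide-side-chain: N, Q.
Hydroxyl-bearing residues here: none (0).
Amide-side-chain residues here: N12 (1).
The two groups share no amino acid, so total = 0 + 1 = 1.

1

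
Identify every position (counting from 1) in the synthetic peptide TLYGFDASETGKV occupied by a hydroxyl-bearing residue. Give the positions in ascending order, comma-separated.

1, 3, 8, 10

The –OH-bearing residues are Ser, Thr (aliphatic alcohols), and Tyr (phenol).
Matching residues: T1, Y3, S8, T10.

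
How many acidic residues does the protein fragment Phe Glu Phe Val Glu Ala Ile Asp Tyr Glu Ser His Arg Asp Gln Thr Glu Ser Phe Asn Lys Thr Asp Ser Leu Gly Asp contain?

Aspartate (D) and glutamate (E) have carboxylic-acid side chains and are the acidic amino acids.
Matching residues: Glu2, Glu5, Asp8, Glu10, Asp14, Glu17, Asp23, Asp27.

8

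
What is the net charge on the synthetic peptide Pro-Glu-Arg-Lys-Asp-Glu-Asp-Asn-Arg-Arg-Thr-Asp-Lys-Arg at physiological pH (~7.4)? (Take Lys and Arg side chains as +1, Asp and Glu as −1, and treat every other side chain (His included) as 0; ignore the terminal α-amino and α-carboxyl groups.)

+1

Positive (K, R): Arg3, Lys4, Arg9, Arg10, Lys13, Arg14 → +6.
Negative (D, E): Glu2, Asp5, Glu6, Asp7, Asp12 → −5.
Net charge = (+6) + (−5) = +1.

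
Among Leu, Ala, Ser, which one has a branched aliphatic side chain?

Leu

V, L, and I make up the branched-chain aliphatic group.
Of the listed options, only Leu belongs to this group.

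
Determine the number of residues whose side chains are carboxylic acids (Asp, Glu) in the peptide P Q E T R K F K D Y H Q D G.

3

Matching residues: E3, D9, D13.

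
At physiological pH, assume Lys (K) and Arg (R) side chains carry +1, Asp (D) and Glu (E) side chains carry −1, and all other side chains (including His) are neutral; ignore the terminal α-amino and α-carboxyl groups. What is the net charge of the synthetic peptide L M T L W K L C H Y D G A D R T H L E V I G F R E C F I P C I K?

Positive (K, R): K6, R15, R24, K32 → +4.
Negative (D, E): D11, D14, E19, E25 → −4.
Net charge = (+4) + (−4) = 0.

0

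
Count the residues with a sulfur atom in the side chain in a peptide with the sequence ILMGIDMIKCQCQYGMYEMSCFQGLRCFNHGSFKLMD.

The sulfur-bearing residues are cysteine (–SH) and methionine (–S–CH₃).
Matching residues: M3, M7, C10, C12, M16, M19, C21, C27, M36.

9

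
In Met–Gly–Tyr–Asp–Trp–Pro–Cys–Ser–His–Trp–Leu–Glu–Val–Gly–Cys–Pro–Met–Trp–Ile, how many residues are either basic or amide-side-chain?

1

Basic: H, K, R. Amide-side-chain: N, Q.
Basic residues here: His9 (1).
Amide-side-chain residues here: none (0).
The two groups share no amino acid, so total = 1 + 0 = 1.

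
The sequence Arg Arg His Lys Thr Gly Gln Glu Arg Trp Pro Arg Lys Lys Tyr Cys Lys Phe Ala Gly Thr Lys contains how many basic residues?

10

K, R, and H are the three residues with basic side chains (ε-amine, guanidinium, and imidazole respectively).
Matching residues: Arg1, Arg2, His3, Lys4, Arg9, Arg12, Lys13, Lys14, Lys17, Lys22.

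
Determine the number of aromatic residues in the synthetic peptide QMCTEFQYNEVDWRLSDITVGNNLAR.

3

The aromatic amino acids are Phe (F, benzyl), Trp (W, indole), and Tyr (Y, phenol).
Matching residues: F6, Y8, W13.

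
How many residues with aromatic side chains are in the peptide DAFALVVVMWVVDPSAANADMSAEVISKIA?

2

Phenylalanine (F), tryptophan (W), and tyrosine (Y) have aromatic ring side chains.
Matching residues: F3, W10.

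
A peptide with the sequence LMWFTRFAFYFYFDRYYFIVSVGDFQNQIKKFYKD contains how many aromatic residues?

14

The aromatic amino acids are Phe (F, benzyl), Trp (W, indole), and Tyr (Y, phenol).
Matching residues: W3, F4, F7, F9, Y10, F11, Y12, F13, Y16, Y17, F18, F25, F32, Y33.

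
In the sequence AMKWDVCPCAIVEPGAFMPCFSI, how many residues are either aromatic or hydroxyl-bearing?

4

Aromatic: F, W, Y. Hydroxyl-bearing: S, T, Y.
Aromatic residues here: W4, F17, F21 (3).
Hydroxyl-bearing residues here: S22 (1).
(Y belongs to both groups, but none appear in this sequence.) Total = 3 + 1 = 4.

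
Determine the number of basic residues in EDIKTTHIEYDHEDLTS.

3

K, R, and H are the three residues with basic side chains (ε-amine, guanidinium, and imidazole respectively).
Matching residues: K4, H7, H12.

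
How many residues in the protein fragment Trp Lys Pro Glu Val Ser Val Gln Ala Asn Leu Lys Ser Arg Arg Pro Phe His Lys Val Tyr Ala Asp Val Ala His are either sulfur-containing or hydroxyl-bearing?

3

Sulfur-containing: C, M. Hydroxyl-bearing: S, T, Y.
Sulfur-containing residues here: none (0).
Hydroxyl-bearing residues here: Ser6, Ser13, Tyr21 (3).
The two groups share no amino acid, so total = 0 + 3 = 3.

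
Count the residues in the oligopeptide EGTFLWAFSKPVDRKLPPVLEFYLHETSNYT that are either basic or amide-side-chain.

5

Basic: H, K, R. Amide-side-chain: N, Q.
Basic residues here: K10, R14, K15, H25 (4).
Amide-side-chain residues here: N29 (1).
The two groups share no amino acid, so total = 4 + 1 = 5.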